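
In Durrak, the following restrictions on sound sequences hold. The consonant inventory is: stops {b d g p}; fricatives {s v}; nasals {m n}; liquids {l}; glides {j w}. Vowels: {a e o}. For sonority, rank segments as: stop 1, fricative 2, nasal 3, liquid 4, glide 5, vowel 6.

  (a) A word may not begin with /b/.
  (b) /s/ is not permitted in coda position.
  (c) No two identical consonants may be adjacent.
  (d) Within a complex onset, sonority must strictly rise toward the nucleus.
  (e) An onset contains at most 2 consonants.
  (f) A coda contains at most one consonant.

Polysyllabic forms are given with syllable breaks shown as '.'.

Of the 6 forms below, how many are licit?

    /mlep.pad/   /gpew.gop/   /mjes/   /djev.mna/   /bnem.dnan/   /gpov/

/mlep.pad/ — violates constraint (c): adjacent identical consonants /pp/ → illicit
/gpew.gop/ — violates constraint (d): syllable 1 onset /gp/: /g/ (stop, 1) → /p/ (stop, 1) does not rise → illicit
/mjes/ — violates constraint (b): syllable 1 coda contains /s/ → illicit
/djev.mna/ — violates constraint (d): syllable 2 onset /mn/: /m/ (nasal, 3) → /n/ (nasal, 3) does not rise → illicit
/bnem.dnan/ — violates constraint (a): word begins with /b/ → illicit
/gpov/ — violates constraint (d): syllable 1 onset /gp/: /g/ (stop, 1) → /p/ (stop, 1) does not rise → illicit
No form is licit → 0.

0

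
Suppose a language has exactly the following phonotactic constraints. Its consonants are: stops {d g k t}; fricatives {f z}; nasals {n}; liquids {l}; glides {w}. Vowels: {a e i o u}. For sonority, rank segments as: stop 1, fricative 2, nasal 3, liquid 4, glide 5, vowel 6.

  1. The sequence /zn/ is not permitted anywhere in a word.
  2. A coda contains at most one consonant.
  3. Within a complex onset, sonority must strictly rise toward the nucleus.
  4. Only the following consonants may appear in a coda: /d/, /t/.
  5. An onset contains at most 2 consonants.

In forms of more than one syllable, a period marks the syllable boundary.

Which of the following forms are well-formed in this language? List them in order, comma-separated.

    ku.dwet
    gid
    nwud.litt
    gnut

ku.dwet — σ1 onset /k/, coda /∅/ ok; σ2 onset /dw/ (1→5 rises), coda /t/ ok → well-formed
gid — σ1 onset /g/, coda /d/ ok → well-formed
nwud.litt — violates constraint 2: syllable 2 coda /tt/ has 2 consonants (> 1) → ill-formed
gnut — σ1 onset /gn/ (1→3 rises), coda /t/ ok → well-formed

ku.dwet, gid, gnut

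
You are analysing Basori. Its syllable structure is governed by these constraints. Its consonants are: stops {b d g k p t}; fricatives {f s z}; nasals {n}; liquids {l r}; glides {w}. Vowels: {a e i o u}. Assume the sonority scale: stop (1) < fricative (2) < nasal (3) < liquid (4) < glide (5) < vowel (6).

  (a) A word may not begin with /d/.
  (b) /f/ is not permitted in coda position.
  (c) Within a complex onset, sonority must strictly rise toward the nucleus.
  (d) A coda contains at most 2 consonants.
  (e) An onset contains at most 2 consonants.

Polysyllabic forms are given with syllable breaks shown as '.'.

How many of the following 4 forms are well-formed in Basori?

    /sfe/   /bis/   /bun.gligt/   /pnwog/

/sfe/ — violates constraint (c): syllable 1 onset /sf/: /s/ (fricative, 2) → /f/ (fricative, 2) does not rise → ill-formed
/bis/ — σ1 onset /b/, coda /s/ ok → well-formed
/bun.gligt/ — σ1 onset /b/, coda /n/ ok; σ2 onset /gl/ (1→4 rises), coda /gt/ (2C) ok → well-formed
/pnwog/ — violates constraint (e): syllable 1 onset /pnw/ has 3 consonants (> 2) → ill-formed
Well-formed: /bis/, /bun.gligt/ → 2.

2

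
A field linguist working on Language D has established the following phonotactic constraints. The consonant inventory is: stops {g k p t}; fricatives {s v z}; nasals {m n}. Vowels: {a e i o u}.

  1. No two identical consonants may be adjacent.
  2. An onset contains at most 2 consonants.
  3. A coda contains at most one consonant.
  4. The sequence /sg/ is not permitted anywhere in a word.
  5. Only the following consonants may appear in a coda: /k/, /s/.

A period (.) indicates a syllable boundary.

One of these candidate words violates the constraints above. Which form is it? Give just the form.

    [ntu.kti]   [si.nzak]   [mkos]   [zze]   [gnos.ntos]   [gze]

[zze]

[ntu.kti] — σ1 onset /nt/ (2C), coda /∅/ ok; σ2 onset /kt/ (2C), coda /∅/ ok → licit
[si.nzak] — σ1 onset /s/, coda /∅/ ok; σ2 onset /nz/ (2C), coda /k/ ok → licit
[mkos] — σ1 onset /mk/ (2C), coda /s/ ok → licit
[zze] — violates constraint 1: adjacent identical consonants /zz/ → illicit
[gnos.ntos] — σ1 onset /gn/ (2C), coda /s/ ok; σ2 onset /nt/ (2C), coda /s/ ok → licit
[gze] — σ1 onset /gz/ (2C), coda /∅/ ok → licit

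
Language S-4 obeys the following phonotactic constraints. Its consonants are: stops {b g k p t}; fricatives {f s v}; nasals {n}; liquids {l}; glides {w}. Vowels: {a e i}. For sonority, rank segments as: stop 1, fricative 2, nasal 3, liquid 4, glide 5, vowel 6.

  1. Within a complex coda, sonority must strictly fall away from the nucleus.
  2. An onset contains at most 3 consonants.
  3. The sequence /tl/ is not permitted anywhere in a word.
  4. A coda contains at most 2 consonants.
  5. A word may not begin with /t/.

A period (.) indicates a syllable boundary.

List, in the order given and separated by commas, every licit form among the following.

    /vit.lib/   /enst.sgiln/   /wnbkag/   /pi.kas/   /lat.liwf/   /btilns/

/pi.kas/

/vit.lib/ — violates constraint 3: contains banned sequence /tl/ → illicit
/enst.sgiln/ — violates constraint 4: syllable 1 coda /nst/ has 3 consonants (> 2) → illicit
/wnbkag/ — violates constraint 2: syllable 1 onset /wnbk/ has 4 consonants (> 3) → illicit
/pi.kas/ — σ1 onset /p/, coda /∅/ ok; σ2 onset /k/, coda /s/ ok → licit
/lat.liwf/ — violates constraint 3: contains banned sequence /tl/ → illicit
/btilns/ — violates constraint 4: syllable 1 coda /lns/ has 3 consonants (> 2) → illicit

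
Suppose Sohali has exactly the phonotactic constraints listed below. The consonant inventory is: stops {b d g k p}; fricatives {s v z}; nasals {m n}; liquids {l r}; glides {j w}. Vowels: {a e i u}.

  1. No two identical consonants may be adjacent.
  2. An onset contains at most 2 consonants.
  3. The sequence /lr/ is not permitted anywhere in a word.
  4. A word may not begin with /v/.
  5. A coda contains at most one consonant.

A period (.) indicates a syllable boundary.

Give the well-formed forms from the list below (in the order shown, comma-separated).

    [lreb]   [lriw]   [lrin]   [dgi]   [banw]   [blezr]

[dgi]

[lreb] — violates constraint 3: contains banned sequence /lr/ → ill-formed
[lriw] — violates constraint 3: contains banned sequence /lr/ → ill-formed
[lrin] — violates constraint 3: contains banned sequence /lr/ → ill-formed
[dgi] — σ1 onset /dg/ (2C), coda /∅/ ok → well-formed
[banw] — violates constraint 5: syllable 1 coda /nw/ has 2 consonants (> 1) → ill-formed
[blezr] — violates constraint 5: syllable 1 coda /zr/ has 2 consonants (> 1) → ill-formed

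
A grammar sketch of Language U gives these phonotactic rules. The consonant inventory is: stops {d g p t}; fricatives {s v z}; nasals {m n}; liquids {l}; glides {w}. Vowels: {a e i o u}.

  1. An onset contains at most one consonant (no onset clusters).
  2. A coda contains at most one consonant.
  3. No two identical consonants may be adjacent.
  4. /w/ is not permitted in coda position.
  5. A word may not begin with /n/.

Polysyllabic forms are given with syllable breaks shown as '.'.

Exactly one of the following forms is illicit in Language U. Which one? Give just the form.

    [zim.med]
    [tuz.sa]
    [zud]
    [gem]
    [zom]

[zim.med] — violates constraint 3: adjacent identical consonants /mm/ → illicit
[tuz.sa] — σ1 onset /t/, coda /z/ ok; σ2 onset /s/, coda /∅/ ok → licit
[zud] — σ1 onset /z/, coda /d/ ok → licit
[gem] — σ1 onset /g/, coda /m/ ok → licit
[zom] — σ1 onset /z/, coda /m/ ok → licit

[zim.med]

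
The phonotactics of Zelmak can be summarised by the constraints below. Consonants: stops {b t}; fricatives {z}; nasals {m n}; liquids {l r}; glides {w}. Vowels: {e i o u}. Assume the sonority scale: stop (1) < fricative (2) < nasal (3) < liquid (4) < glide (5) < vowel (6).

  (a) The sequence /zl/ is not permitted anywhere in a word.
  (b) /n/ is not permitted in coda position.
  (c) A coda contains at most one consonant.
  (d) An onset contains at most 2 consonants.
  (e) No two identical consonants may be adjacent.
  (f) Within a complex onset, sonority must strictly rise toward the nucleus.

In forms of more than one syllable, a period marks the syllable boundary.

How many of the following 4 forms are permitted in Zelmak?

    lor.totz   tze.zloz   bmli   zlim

lor.totz — violates constraint (c): syllable 2 coda /tz/ has 2 consonants (> 1) → not permitted
tze.zloz — violates constraint (a): contains banned sequence /zl/ → not permitted
bmli — violates constraint (d): syllable 1 onset /bml/ has 3 consonants (> 2) → not permitted
zlim — violates constraint (a): contains banned sequence /zl/ → not permitted
No form is permitted → 0.

0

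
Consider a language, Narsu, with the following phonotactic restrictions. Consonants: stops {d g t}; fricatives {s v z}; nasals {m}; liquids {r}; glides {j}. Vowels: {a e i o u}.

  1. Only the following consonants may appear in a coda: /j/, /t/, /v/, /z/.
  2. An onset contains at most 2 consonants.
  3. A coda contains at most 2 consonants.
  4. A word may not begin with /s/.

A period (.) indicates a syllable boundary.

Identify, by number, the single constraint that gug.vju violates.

gug.vju: syllable 1 coda contains /g/, which is not a licensed coda consonant.
This is a violation of constraint 1: "Only the following consonants may appear in a coda: /j/, /t/, /v/, /z/."
The remaining constraints (2, 3, 4) are satisfied.

1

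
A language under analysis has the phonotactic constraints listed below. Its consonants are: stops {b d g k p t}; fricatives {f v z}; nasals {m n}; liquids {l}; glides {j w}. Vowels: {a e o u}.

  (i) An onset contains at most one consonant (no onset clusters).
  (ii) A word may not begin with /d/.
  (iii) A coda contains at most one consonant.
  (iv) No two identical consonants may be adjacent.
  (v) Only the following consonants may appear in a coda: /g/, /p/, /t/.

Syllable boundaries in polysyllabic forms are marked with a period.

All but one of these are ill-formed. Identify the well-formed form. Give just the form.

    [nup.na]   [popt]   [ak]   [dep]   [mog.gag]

[nup.na] — σ1 onset /n/, coda /p/ ok; σ2 onset /n/, coda /∅/ ok → well-formed
[popt] — violates constraint (iii): syllable 1 coda /pt/ has 2 consonants (> 1) → ill-formed
[ak] — violates constraint (v): syllable 1 coda contains /k/, which is not a licensed coda consonant → ill-formed
[dep] — violates constraint (ii): word begins with /d/ → ill-formed
[mog.gag] — violates constraint (iv): adjacent identical consonants /gg/ → ill-formed

[nup.na]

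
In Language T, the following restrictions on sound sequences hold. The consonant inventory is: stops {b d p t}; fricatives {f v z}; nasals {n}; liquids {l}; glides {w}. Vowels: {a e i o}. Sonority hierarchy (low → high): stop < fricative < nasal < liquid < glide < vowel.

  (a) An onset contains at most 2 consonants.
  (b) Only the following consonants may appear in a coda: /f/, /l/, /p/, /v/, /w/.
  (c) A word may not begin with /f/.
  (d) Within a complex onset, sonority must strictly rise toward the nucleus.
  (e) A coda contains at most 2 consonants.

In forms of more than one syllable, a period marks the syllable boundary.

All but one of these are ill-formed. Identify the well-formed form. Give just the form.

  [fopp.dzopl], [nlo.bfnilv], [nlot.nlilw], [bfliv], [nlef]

[nlef]

[fopp.dzopl] — violates constraint (c): word begins with /f/ → ill-formed
[nlo.bfnilv] — violates constraint (a): syllable 2 onset /bfn/ has 3 consonants (> 2) → ill-formed
[nlot.nlilw] — violates constraint (b): syllable 1 coda contains /t/, which is not a licensed coda consonant → ill-formed
[bfliv] — violates constraint (a): syllable 1 onset /bfl/ has 3 consonants (> 2) → ill-formed
[nlef] — σ1 onset /nl/ (3→4 rises), coda /f/ ok → well-formed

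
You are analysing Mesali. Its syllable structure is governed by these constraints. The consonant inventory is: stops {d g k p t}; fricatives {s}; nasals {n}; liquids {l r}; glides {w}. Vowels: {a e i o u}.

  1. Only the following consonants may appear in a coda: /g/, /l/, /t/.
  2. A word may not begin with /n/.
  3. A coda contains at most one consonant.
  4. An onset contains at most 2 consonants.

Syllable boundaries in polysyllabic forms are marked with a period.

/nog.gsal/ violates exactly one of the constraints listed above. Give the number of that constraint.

/nog.gsal/: word begins with /n/.
This is a violation of constraint 2: "A word may not begin with /n/."
The remaining constraints (1, 3, 4) are satisfied.

2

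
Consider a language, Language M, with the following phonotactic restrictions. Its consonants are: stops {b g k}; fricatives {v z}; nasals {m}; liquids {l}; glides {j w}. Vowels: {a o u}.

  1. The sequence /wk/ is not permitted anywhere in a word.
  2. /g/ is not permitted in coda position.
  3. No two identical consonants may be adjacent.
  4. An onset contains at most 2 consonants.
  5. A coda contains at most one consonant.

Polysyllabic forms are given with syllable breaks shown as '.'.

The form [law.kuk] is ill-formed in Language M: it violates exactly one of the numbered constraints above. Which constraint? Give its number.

1

[law.kuk]: contains banned sequence /wk/.
This is a violation of constraint 1: "The sequence /wk/ is not permitted anywhere in a word."
The remaining constraints (2, 3, 4, 5) are satisfied.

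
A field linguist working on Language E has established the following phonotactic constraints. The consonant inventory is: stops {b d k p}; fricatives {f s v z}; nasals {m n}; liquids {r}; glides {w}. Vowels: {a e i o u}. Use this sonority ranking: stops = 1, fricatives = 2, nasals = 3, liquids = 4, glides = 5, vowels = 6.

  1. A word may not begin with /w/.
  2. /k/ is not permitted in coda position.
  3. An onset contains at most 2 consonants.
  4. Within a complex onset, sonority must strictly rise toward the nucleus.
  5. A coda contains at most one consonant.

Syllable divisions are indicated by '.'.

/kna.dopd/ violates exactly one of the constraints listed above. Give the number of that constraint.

5

/kna.dopd/: syllable 2 coda /pd/ has 2 consonants (> 1).
This is a violation of constraint 5: "A coda contains at most one consonant."
The remaining constraints (1, 2, 3, 4) are satisfied.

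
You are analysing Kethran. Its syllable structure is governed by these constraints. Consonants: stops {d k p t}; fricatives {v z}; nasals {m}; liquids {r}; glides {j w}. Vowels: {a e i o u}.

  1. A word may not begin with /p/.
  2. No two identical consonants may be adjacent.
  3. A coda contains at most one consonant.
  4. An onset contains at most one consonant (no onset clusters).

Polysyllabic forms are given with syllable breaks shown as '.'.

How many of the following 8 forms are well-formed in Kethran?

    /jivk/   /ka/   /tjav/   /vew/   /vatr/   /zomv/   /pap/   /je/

3

/jivk/ — violates constraint 3: syllable 1 coda /vk/ has 2 consonants (> 1) → ill-formed
/ka/ — σ1 onset /k/, coda /∅/ ok → well-formed
/tjav/ — violates constraint 4: syllable 1 onset /tj/ has 2 consonants (> 1) → ill-formed
/vew/ — σ1 onset /v/, coda /w/ ok → well-formed
/vatr/ — violates constraint 3: syllable 1 coda /tr/ has 2 consonants (> 1) → ill-formed
/zomv/ — violates constraint 3: syllable 1 coda /mv/ has 2 consonants (> 1) → ill-formed
/pap/ — violates constraint 1: word begins with /p/ → ill-formed
/je/ — σ1 onset /j/, coda /∅/ ok → well-formed
Well-formed: /ka/, /vew/, /je/ → 3.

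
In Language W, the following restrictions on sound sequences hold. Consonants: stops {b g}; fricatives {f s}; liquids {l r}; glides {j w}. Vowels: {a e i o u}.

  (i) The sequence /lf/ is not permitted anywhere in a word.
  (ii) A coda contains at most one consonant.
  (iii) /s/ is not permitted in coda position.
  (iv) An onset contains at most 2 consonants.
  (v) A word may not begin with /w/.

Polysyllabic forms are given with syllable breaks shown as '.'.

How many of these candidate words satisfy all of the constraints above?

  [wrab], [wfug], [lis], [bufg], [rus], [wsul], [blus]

0

[wrab] — violates constraint (v): word begins with /w/ → not permitted
[wfug] — violates constraint (v): word begins with /w/ → not permitted
[lis] — violates constraint (iii): syllable 1 coda contains /s/ → not permitted
[bufg] — violates constraint (ii): syllable 1 coda /fg/ has 2 consonants (> 1) → not permitted
[rus] — violates constraint (iii): syllable 1 coda contains /s/ → not permitted
[wsul] — violates constraint (v): word begins with /w/ → not permitted
[blus] — violates constraint (iii): syllable 1 coda contains /s/ → not permitted
No form is permitted → 0.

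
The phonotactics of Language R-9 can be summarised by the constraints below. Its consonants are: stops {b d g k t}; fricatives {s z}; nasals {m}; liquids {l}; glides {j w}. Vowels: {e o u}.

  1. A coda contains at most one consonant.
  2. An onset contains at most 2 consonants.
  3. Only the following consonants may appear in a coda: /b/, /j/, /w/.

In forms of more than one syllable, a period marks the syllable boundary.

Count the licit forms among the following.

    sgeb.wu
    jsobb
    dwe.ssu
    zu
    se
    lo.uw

sgeb.wu — σ1 onset /sg/ (2C), coda /b/ ok; σ2 onset /w/, coda /∅/ ok → licit
jsobb — violates constraint 1: syllable 1 coda /bb/ has 2 consonants (> 1) → illicit
dwe.ssu — σ1 onset /dw/ (2C), coda /∅/ ok; σ2 onset /ss/ (2C), coda /∅/ ok → licit
zu — σ1 onset /z/, coda /∅/ ok → licit
se — σ1 onset /s/, coda /∅/ ok → licit
lo.uw — σ1 onset /l/, coda /∅/ ok; σ2 onset /∅/, coda /w/ ok → licit
Licit: sgeb.wu, dwe.ssu, zu, se, lo.uw → 5.

5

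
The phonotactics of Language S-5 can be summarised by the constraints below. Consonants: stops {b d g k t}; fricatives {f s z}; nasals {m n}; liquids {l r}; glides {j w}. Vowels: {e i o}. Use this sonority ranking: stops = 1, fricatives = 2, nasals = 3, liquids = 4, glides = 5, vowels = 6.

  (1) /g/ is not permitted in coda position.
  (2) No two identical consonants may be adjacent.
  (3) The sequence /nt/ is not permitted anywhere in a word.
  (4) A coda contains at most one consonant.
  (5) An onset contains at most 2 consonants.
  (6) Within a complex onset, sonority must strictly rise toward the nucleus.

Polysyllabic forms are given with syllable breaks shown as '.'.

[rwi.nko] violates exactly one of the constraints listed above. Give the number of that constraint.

[rwi.nko]: syllable 2 onset /nk/: /n/ (nasal, 3) → /k/ (stop, 1) does not rise.
This is a violation of constraint 6: "Within a complex onset, sonority must strictly rise toward the nucleus."
The remaining constraints (1, 2, 3, 4, 5) are satisfied.

6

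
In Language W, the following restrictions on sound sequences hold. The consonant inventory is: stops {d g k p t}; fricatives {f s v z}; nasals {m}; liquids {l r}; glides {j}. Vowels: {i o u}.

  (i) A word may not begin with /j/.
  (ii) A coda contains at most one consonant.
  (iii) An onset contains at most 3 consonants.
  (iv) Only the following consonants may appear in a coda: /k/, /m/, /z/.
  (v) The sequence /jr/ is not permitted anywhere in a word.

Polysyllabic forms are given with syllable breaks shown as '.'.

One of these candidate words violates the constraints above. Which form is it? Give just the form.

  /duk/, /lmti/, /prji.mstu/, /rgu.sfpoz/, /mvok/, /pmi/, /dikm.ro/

/dikm.ro/

/duk/ — σ1 onset /d/, coda /k/ ok → permitted
/lmti/ — σ1 onset /lmt/ (3C), coda /∅/ ok → permitted
/prji.mstu/ — σ1 onset /prj/ (3C), coda /∅/ ok; σ2 onset /mst/ (3C), coda /∅/ ok → permitted
/rgu.sfpoz/ — σ1 onset /rg/ (2C), coda /∅/ ok; σ2 onset /sfp/ (3C), coda /z/ ok → permitted
/mvok/ — σ1 onset /mv/ (2C), coda /k/ ok → permitted
/pmi/ — σ1 onset /pm/ (2C), coda /∅/ ok → permitted
/dikm.ro/ — violates constraint (ii): syllable 1 coda /km/ has 2 consonants (> 1) → not permitted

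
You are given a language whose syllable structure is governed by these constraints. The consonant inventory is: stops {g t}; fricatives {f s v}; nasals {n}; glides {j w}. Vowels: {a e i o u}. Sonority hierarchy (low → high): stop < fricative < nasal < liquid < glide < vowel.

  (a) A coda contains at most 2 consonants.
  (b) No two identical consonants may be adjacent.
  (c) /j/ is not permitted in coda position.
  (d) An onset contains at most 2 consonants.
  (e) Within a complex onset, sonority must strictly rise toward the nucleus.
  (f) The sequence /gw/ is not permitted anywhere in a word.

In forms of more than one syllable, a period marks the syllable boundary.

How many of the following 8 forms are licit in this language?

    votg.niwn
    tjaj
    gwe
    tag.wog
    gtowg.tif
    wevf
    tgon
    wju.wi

2

votg.niwn — σ1 onset /v/, coda /tg/ (2C) ok; σ2 onset /n/, coda /wn/ (2C) ok → licit
tjaj — violates constraint (c): syllable 1 coda contains /j/ → illicit
gwe — violates constraint (f): contains banned sequence /gw/ → illicit
tag.wog — violates constraint (f): contains banned sequence /gw/ → illicit
gtowg.tif — violates constraint (e): syllable 1 onset /gt/: /g/ (stop, 1) → /t/ (stop, 1) does not rise → illicit
wevf — σ1 onset /w/, coda /vf/ (2C) ok → licit
tgon — violates constraint (e): syllable 1 onset /tg/: /t/ (stop, 1) → /g/ (stop, 1) does not rise → illicit
wju.wi — violates constraint (e): syllable 1 onset /wj/: /w/ (glide, 5) → /j/ (glide, 5) does not rise → illicit
Licit: votg.niwn, wevf → 2.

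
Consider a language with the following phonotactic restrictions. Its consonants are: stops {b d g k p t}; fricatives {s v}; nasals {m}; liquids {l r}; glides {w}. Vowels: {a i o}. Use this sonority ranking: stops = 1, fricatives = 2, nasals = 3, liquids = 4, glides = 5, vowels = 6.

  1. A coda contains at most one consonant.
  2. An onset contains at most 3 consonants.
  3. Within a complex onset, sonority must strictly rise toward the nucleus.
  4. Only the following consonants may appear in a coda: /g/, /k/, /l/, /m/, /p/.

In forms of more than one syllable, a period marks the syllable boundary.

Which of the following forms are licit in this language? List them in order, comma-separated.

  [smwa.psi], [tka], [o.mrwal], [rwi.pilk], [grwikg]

[smwa.psi], [o.mrwal]

[smwa.psi] — σ1 onset /smw/ (2→3→5 rises), coda /∅/ ok; σ2 onset /ps/ (1→2 rises), coda /∅/ ok → licit
[tka] — violates constraint 3: syllable 1 onset /tk/: /t/ (stop, 1) → /k/ (stop, 1) does not rise → illicit
[o.mrwal] — σ1 onset /∅/, coda /∅/ ok; σ2 onset /mrw/ (3→4→5 rises), coda /l/ ok → licit
[rwi.pilk] — violates constraint 1: syllable 2 coda /lk/ has 2 consonants (> 1) → illicit
[grwikg] — violates constraint 1: syllable 1 coda /kg/ has 2 consonants (> 1) → illicit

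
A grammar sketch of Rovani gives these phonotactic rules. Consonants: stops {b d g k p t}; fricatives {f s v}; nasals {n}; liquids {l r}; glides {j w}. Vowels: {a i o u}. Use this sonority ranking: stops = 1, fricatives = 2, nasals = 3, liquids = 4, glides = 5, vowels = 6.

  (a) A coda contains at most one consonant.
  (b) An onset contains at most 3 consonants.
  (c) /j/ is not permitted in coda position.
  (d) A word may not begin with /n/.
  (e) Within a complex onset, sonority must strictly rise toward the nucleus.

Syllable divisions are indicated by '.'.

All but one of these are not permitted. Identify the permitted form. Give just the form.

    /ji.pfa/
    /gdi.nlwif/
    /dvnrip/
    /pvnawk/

/ji.pfa/ — σ1 onset /j/, coda /∅/ ok; σ2 onset /pf/ (1→2 rises), coda /∅/ ok → permitted
/gdi.nlwif/ — violates constraint (e): syllable 1 onset /gd/: /g/ (stop, 1) → /d/ (stop, 1) does not rise → not permitted
/dvnrip/ — violates constraint (b): syllable 1 onset /dvnr/ has 4 consonants (> 3) → not permitted
/pvnawk/ — violates constraint (a): syllable 1 coda /wk/ has 2 consonants (> 1) → not permitted

/ji.pfa/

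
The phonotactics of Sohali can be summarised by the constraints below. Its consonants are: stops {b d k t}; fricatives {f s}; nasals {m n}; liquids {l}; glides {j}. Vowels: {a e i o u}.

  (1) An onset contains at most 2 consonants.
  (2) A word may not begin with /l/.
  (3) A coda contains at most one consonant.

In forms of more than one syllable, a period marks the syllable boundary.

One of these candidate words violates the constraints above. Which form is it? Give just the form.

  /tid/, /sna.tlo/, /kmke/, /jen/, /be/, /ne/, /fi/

/kmke/

/tid/ — σ1 onset /t/, coda /d/ ok → phonotactically legal
/sna.tlo/ — σ1 onset /sn/ (2C), coda /∅/ ok; σ2 onset /tl/ (2C), coda /∅/ ok → phonotactically legal
/kmke/ — violates constraint 1: syllable 1 onset /kmk/ has 3 consonants (> 2) → phonotactically illegal
/jen/ — σ1 onset /j/, coda /n/ ok → phonotactically legal
/be/ — σ1 onset /b/, coda /∅/ ok → phonotactically legal
/ne/ — σ1 onset /n/, coda /∅/ ok → phonotactically legal
/fi/ — σ1 onset /f/, coda /∅/ ok → phonotactically legal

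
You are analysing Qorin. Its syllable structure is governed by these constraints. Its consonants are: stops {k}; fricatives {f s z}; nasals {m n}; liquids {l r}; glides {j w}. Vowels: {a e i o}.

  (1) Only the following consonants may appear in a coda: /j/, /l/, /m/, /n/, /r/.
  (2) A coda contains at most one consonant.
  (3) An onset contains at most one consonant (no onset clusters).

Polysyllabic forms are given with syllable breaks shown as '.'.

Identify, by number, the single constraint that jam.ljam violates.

3

jam.ljam: syllable 2 onset /lj/ has 2 consonants (> 1).
This is a violation of constraint 3: "An onset contains at most one consonant (no onset clusters)."
The remaining constraints (1, 2) are satisfied.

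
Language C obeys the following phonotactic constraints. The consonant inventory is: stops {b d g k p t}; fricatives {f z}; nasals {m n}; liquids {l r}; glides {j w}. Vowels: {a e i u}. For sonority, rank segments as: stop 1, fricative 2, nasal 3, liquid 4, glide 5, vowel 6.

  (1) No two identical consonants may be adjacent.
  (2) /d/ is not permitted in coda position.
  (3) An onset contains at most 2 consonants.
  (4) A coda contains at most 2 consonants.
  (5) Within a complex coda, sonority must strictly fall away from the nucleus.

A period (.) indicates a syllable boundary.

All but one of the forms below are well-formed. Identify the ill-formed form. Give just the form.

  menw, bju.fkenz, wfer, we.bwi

menw

menw — violates constraint 5: syllable 1 coda /nw/: /n/ (nasal, 3) → /w/ (glide, 5) does not fall → ill-formed
bju.fkenz — σ1 onset /bj/ (2C), coda /∅/ ok; σ2 onset /fk/ (2C), coda /nz/ (3→2 falls) ok → well-formed
wfer — σ1 onset /wf/ (2C), coda /r/ ok → well-formed
we.bwi — σ1 onset /w/, coda /∅/ ok; σ2 onset /bw/ (2C), coda /∅/ ok → well-formed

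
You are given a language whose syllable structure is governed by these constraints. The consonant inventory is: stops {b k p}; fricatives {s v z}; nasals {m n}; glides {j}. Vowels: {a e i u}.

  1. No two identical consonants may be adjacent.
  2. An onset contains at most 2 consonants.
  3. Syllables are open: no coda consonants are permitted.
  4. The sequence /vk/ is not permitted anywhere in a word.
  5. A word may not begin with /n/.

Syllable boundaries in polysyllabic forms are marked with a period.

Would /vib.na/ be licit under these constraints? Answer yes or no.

no

/vib.na/ — violates constraint 3: syllable 1 coda /b/ has 1 consonant (> 0) → illicit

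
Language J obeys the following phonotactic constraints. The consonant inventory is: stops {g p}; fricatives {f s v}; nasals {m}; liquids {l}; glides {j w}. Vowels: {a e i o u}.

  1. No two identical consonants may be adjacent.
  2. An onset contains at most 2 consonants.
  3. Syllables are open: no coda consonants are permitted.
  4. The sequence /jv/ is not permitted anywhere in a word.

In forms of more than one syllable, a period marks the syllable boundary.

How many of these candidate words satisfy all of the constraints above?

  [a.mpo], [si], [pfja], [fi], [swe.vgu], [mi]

5

[a.mpo] — σ1 onset /∅/, coda /∅/ ok; σ2 onset /mp/ (2C), coda /∅/ ok → well-formed
[si] — σ1 onset /s/, coda /∅/ ok → well-formed
[pfja] — violates constraint 2: syllable 1 onset /pfj/ has 3 consonants (> 2) → ill-formed
[fi] — σ1 onset /f/, coda /∅/ ok → well-formed
[swe.vgu] — σ1 onset /sw/ (2C), coda /∅/ ok; σ2 onset /vg/ (2C), coda /∅/ ok → well-formed
[mi] — σ1 onset /m/, coda /∅/ ok → well-formed
Well-formed: [a.mpo], [si], [fi], [swe.vgu], [mi] → 5.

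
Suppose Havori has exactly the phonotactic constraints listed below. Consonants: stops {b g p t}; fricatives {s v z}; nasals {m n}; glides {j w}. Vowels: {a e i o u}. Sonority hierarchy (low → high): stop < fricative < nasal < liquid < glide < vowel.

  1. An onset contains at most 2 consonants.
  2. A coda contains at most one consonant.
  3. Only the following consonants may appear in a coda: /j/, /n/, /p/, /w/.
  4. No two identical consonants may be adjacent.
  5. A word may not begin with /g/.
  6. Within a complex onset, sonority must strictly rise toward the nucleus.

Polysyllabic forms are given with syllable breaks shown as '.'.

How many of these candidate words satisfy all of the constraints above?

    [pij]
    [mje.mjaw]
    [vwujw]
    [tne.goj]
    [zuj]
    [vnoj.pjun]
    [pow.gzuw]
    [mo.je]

[pij] — σ1 onset /p/, coda /j/ ok → permitted
[mje.mjaw] — σ1 onset /mj/ (3→5 rises), coda /∅/ ok; σ2 onset /mj/ (3→5 rises), coda /w/ ok → permitted
[vwujw] — violates constraint 2: syllable 1 coda /jw/ has 2 consonants (> 1) → not permitted
[tne.goj] — σ1 onset /tn/ (1→3 rises), coda /∅/ ok; σ2 onset /g/, coda /j/ ok → permitted
[zuj] — σ1 onset /z/, coda /j/ ok → permitted
[vnoj.pjun] — σ1 onset /vn/ (2→3 rises), coda /j/ ok; σ2 onset /pj/ (1→5 rises), coda /n/ ok → permitted
[pow.gzuw] — σ1 onset /p/, coda /w/ ok; σ2 onset /gz/ (1→2 rises), coda /w/ ok → permitted
[mo.je] — σ1 onset /m/, coda /∅/ ok; σ2 onset /j/, coda /∅/ ok → permitted
Permitted: [pij], [mje.mjaw], [tne.goj], [zuj], [vnoj.pjun], [pow.gzuw], [mo.je] → 7.

7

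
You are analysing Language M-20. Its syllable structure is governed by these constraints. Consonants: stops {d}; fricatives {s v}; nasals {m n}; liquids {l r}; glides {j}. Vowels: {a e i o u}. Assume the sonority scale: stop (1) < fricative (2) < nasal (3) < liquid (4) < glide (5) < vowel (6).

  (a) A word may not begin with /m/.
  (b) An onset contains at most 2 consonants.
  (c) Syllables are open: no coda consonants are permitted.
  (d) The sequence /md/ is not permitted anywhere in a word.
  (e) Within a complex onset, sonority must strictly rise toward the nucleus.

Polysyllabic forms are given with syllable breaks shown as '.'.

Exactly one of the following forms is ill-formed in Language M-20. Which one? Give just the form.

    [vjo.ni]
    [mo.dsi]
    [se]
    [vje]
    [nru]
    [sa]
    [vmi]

[mo.dsi]

[vjo.ni] — σ1 onset /vj/ (2→5 rises), coda /∅/ ok; σ2 onset /n/, coda /∅/ ok → well-formed
[mo.dsi] — violates constraint (a): word begins with /m/ → ill-formed
[se] — σ1 onset /s/, coda /∅/ ok → well-formed
[vje] — σ1 onset /vj/ (2→5 rises), coda /∅/ ok → well-formed
[nru] — σ1 onset /nr/ (3→4 rises), coda /∅/ ok → well-formed
[sa] — σ1 onset /s/, coda /∅/ ok → well-formed
[vmi] — σ1 onset /vm/ (2→3 rises), coda /∅/ ok → well-formed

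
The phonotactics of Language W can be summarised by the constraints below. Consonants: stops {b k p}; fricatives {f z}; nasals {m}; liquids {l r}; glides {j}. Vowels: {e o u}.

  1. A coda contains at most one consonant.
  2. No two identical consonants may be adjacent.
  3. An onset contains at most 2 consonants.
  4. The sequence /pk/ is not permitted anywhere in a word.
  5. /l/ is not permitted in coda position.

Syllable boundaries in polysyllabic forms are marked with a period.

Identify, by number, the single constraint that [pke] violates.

[pke]: contains banned sequence /pk/.
This is a violation of constraint 4: "The sequence /pk/ is not permitted anywhere in a word."
The remaining constraints (1, 2, 3, 5) are satisfied.

4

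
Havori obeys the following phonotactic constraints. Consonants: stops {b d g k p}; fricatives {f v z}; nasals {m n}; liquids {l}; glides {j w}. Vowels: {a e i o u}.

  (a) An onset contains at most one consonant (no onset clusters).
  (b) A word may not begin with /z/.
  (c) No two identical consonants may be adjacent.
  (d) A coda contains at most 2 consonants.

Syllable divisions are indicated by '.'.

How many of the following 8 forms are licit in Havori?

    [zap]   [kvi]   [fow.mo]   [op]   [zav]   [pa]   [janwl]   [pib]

[zap] — violates constraint (b): word begins with /z/ → illicit
[kvi] — violates constraint (a): syllable 1 onset /kv/ has 2 consonants (> 1) → illicit
[fow.mo] — σ1 onset /f/, coda /w/ ok; σ2 onset /m/, coda /∅/ ok → licit
[op] — σ1 onset /∅/, coda /p/ ok → licit
[zav] — violates constraint (b): word begins with /z/ → illicit
[pa] — σ1 onset /p/, coda /∅/ ok → licit
[janwl] — violates constraint (d): syllable 1 coda /nwl/ has 3 consonants (> 2) → illicit
[pib] — σ1 onset /p/, coda /b/ ok → licit
Licit: [fow.mo], [op], [pa], [pib] → 4.

4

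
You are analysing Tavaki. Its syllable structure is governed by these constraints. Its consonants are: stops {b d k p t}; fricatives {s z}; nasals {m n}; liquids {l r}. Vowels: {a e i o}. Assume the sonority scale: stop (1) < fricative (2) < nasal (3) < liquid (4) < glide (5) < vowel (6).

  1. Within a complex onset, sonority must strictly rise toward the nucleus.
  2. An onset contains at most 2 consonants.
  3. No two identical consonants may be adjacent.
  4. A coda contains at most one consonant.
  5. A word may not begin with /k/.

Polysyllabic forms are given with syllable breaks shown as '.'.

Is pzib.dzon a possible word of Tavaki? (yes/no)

pzib.dzon — σ1 onset /pz/ (1→2 rises), coda /b/ ok; σ2 onset /dz/ (1→2 rises), coda /n/ ok → well-formed

yes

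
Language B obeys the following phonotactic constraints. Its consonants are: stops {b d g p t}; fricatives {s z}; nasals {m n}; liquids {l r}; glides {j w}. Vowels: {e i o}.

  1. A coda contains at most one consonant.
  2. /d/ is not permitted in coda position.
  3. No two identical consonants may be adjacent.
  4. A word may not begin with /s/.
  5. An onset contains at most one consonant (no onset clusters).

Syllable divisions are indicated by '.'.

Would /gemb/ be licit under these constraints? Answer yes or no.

/gemb/ — violates constraint 1: syllable 1 coda /mb/ has 2 consonants (> 1) → illicit

no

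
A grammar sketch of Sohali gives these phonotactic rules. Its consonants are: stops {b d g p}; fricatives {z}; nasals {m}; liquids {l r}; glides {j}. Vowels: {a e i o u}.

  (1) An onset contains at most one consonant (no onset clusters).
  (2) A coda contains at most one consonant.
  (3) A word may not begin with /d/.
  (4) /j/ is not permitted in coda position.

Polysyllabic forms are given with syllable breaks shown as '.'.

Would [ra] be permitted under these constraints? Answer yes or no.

yes

[ra] — σ1 onset /r/, coda /∅/ ok → permitted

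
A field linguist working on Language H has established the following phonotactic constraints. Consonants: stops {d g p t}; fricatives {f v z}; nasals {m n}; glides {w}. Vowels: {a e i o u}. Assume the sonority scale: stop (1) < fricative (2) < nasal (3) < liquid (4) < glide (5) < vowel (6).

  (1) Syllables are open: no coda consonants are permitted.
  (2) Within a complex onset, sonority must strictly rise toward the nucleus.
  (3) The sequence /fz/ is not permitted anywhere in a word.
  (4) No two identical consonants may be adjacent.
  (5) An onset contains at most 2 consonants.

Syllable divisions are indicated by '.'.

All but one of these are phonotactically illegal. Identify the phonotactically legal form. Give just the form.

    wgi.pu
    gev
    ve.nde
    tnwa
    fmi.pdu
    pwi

pwi

wgi.pu — violates constraint 2: syllable 1 onset /wg/: /w/ (glide, 5) → /g/ (stop, 1) does not rise → phonotactically illegal
gev — violates constraint 1: syllable 1 coda /v/ has 1 consonant (> 0) → phonotactically illegal
ve.nde — violates constraint 2: syllable 2 onset /nd/: /n/ (nasal, 3) → /d/ (stop, 1) does not rise → phonotactically illegal
tnwa — violates constraint 5: syllable 1 onset /tnw/ has 3 consonants (> 2) → phonotactically illegal
fmi.pdu — violates constraint 2: syllable 2 onset /pd/: /p/ (stop, 1) → /d/ (stop, 1) does not rise → phonotactically illegal
pwi — σ1 onset /pw/ (1→5 rises), coda /∅/ ok → phonotactically legal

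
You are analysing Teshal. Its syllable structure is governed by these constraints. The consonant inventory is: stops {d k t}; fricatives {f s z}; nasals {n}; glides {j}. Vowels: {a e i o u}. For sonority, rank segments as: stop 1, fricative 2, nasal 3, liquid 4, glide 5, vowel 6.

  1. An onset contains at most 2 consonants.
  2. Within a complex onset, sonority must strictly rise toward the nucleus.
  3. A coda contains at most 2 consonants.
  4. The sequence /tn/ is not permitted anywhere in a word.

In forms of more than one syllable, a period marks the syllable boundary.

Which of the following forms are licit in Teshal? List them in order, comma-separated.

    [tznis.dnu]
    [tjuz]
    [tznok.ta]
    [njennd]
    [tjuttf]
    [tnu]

[tjuz]

[tznis.dnu] — violates constraint 1: syllable 1 onset /tzn/ has 3 consonants (> 2) → illicit
[tjuz] — σ1 onset /tj/ (1→5 rises), coda /z/ ok → licit
[tznok.ta] — violates constraint 1: syllable 1 onset /tzn/ has 3 consonants (> 2) → illicit
[njennd] — violates constraint 3: syllable 1 coda /nnd/ has 3 consonants (> 2) → illicit
[tjuttf] — violates constraint 3: syllable 1 coda /ttf/ has 3 consonants (> 2) → illicit
[tnu] — violates constraint 4: contains banned sequence /tn/ → illicit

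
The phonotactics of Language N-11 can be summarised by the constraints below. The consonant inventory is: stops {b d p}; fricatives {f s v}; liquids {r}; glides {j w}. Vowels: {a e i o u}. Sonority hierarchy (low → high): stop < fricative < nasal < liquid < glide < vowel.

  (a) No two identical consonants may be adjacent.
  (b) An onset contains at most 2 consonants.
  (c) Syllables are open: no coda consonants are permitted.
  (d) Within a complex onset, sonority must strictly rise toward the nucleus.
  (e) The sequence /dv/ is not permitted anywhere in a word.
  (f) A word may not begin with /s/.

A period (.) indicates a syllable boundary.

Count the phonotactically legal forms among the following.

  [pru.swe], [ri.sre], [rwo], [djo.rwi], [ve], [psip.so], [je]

6

[pru.swe] — σ1 onset /pr/ (1→4 rises), coda /∅/ ok; σ2 onset /sw/ (2→5 rises), coda /∅/ ok → phonotactically legal
[ri.sre] — σ1 onset /r/, coda /∅/ ok; σ2 onset /sr/ (2→4 rises), coda /∅/ ok → phonotactically legal
[rwo] — σ1 onset /rw/ (4→5 rises), coda /∅/ ok → phonotactically legal
[djo.rwi] — σ1 onset /dj/ (1→5 rises), coda /∅/ ok; σ2 onset /rw/ (4→5 rises), coda /∅/ ok → phonotactically legal
[ve] — σ1 onset /v/, coda /∅/ ok → phonotactically legal
[psip.so] — violates constraint (c): syllable 1 coda /p/ has 1 consonant (> 0) → phonotactically illegal
[je] — σ1 onset /j/, coda /∅/ ok → phonotactically legal
Phonotactically legal: [pru.swe], [ri.sre], [rwo], [djo.rwi], [ve], [je] → 6.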